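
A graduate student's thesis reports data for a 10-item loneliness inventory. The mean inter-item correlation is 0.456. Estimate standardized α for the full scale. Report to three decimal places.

α = 0.893

Standardized α = k·r̄ / (1 + (k−1)·r̄) = 10 × 0.456 / (1 + 9 × 0.456)
  = 4.5600 / 5.1040 = 0.893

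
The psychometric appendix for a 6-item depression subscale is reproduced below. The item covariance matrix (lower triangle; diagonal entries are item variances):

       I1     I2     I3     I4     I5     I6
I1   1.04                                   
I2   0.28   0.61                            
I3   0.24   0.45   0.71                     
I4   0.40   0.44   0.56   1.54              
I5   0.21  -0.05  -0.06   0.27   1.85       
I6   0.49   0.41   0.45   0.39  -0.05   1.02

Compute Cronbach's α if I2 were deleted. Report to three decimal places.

α = 0.606

Remaining items: I1, I3, I4, I5, I6 (k = 5).
Σσ²ᵢ = 1.04 + 0.71 + 1.54 + 1.85 + 1.02 = 6.16
σ²_total = 6.16 + 2 × 2.90 = 11.96
α (item deleted) = (5/4)·(1 − 6.16/11.96) = 0.606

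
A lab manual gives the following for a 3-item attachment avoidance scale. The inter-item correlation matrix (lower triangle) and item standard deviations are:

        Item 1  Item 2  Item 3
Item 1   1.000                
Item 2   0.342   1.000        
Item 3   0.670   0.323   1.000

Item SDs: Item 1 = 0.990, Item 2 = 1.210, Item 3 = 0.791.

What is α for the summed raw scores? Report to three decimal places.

α = 0.671

Σσ²ᵢ = 0.990² + 1.210² + 0.791² = 3.0699
Covariances σ_ij = r_ij · s_i · s_j:
  σ(Item 1,Item 2) = 0.342 × 0.990 × 1.210 = 0.4097
  σ(Item 1,Item 3) = 0.670 × 0.990 × 0.791 = 0.5247
  σ(Item 2,Item 3) = 0.323 × 1.210 × 0.791 = 0.3091
σ²_T = Σσ²ᵢ + 2·Σσ_ij = 3.0699 + 2 × 1.2435 = 5.5569
α = (3/2)·(1 − 3.0699/5.5569) = 0.671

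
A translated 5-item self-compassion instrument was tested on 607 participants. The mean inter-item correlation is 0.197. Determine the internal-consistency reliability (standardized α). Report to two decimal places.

α = 0.55

Standardized α = k·r̄ / (1 + (k−1)·r̄) = 5 × 0.197 / (1 + 4 × 0.197)
  = 0.9850 / 1.7880 = 0.55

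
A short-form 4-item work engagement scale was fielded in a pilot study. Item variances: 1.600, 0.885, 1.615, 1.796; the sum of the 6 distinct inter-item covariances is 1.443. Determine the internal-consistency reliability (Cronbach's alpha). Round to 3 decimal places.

α = 0.438

Σσᵢ² = 1.600 + 0.885 + 1.615 + 1.796 = 5.896
Sum of distinct covariances = 1.443
σ²_T = Σσᵢ² + 2·Σcov = 5.896 + 2 × 1.443 = 8.782
α = (4/3)·(1 − 5.896/8.782) = 0.438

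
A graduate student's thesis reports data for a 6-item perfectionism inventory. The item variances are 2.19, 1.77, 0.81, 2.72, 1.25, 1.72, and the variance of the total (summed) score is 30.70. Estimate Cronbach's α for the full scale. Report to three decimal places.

Σσᵢ² = 2.19 + 1.77 + 0.81 + 2.72 + 1.25 + 1.72 = 10.46
α = (k/(k−1))·(1 − Σσᵢ²/Var(T)) = (6/5)·(1 − 10.46/30.70) = 0.791

α = 0.791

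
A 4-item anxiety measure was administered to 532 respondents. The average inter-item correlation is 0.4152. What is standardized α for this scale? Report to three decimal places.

Standardized α = k·r̄ / (1 + (k−1)·r̄) = 4 × 0.4152 / (1 + 3 × 0.4152)
  = 1.6608 / 2.2456 = 0.740

α = 0.740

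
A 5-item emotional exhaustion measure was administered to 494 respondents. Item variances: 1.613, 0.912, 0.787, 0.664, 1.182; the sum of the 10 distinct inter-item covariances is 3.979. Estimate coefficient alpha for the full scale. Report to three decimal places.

coefficient alpha = 0.758

sum of item variances = 1.613 + 0.912 + 0.787 + 0.664 + 1.182 = 5.158
Sum of distinct covariances = 3.979
σ²_total = sum of item variances + 2·Σcov = 5.158 + 2 × 3.979 = 13.116
α = (5/4)·(1 − 5.158/13.116) = 0.758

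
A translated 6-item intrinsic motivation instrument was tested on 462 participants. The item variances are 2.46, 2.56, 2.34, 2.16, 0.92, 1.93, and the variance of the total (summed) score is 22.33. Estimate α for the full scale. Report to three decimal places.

α = 0.535

Σσ²ᵢ = 2.46 + 2.56 + 2.34 + 2.16 + 0.92 + 1.93 = 12.37
α = (k/(k−1))·(1 − Σσ²ᵢ/σ²_total) = (6/5)·(1 − 12.37/22.33) = 0.535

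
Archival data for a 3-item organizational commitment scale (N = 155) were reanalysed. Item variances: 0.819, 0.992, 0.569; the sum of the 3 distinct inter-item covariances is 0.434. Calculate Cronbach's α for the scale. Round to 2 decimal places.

Cronbach's α = 0.40

sum of item variances = 0.819 + 0.992 + 0.569 = 2.380
Sum of distinct covariances = 0.434
Var(T) = sum of item variances + 2·Σcov = 2.380 + 2 × 0.434 = 3.248
α = (3/2)·(1 − 2.380/3.248) = 0.40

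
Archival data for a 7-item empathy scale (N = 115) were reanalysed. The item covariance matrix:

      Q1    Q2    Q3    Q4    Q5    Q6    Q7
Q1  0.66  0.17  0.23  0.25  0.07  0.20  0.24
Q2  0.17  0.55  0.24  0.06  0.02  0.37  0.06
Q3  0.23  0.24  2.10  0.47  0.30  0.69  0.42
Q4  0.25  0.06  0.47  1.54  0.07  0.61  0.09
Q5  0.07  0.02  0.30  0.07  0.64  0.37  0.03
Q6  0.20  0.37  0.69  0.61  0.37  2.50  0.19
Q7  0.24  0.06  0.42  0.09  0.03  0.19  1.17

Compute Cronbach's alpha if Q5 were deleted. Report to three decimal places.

Cronbach's alpha = 0.602

Remaining items: Q1, Q2, Q3, Q4, Q6, Q7 (k = 6).
Σσ²ᵢ = 0.66 + 0.55 + 2.10 + 1.54 + 2.50 + 1.17 = 8.52
σ²_T = 8.52 + 2 × 4.29 = 17.10
α (item deleted) = (6/5)·(1 − 8.52/17.10) = 0.602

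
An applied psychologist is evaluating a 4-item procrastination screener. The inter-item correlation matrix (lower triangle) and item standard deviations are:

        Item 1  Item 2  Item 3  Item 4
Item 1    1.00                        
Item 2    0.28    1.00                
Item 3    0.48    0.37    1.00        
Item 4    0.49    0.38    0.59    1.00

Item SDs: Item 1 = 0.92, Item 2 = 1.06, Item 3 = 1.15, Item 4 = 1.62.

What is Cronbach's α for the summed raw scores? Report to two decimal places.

Cronbach's α = 0.74

Σσ²ᵢ = 0.92² + 1.06² + 1.15² + 1.62² = 5.9169
Covariances σ_ij = r_ij · s_i · s_j:
  σ(Item 1,Item 2) = 0.28 × 0.92 × 1.06 = 0.2731
  σ(Item 1,Item 3) = 0.48 × 0.92 × 1.15 = 0.5078
  σ(Item 1,Item 4) = 0.49 × 0.92 × 1.62 = 0.7303
  σ(Item 2,Item 3) = 0.37 × 1.06 × 1.15 = 0.4510
  σ(Item 2,Item 4) = 0.38 × 1.06 × 1.62 = 0.6525
  σ(Item 3,Item 4) = 0.59 × 1.15 × 1.62 = 1.0992
σ²_T = Σσ²ᵢ + 2·Σσ_ij = 5.9169 + 2 × 3.7139 = 13.3447
α = (4/3)·(1 − 5.9169/13.3447) = 0.74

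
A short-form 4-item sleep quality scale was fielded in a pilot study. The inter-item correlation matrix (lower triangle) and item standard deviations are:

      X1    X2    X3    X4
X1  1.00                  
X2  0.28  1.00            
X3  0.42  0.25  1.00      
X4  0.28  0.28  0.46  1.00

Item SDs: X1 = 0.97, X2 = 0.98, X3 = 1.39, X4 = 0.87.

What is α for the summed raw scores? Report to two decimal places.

Σσ²ᵢ = 0.97² + 0.98² + 1.39² + 0.87² = 4.5903
Covariances σ_ij = r_ij · s_i · s_j:
  σ(X1,X2) = 0.28 × 0.97 × 0.98 = 0.2662
  σ(X1,X3) = 0.42 × 0.97 × 1.39 = 0.5663
  σ(X1,X4) = 0.28 × 0.97 × 0.87 = 0.2363
  σ(X2,X3) = 0.25 × 0.98 × 1.39 = 0.3405
  σ(X2,X4) = 0.28 × 0.98 × 0.87 = 0.2387
  σ(X3,X4) = 0.46 × 1.39 × 0.87 = 0.5563
σ²_T = Σσ²ᵢ + 2·Σσ_ij = 4.5903 + 2 × 2.2043 = 8.9989
α = (4/3)·(1 − 4.5903/8.9989) = 0.65

α = 0.65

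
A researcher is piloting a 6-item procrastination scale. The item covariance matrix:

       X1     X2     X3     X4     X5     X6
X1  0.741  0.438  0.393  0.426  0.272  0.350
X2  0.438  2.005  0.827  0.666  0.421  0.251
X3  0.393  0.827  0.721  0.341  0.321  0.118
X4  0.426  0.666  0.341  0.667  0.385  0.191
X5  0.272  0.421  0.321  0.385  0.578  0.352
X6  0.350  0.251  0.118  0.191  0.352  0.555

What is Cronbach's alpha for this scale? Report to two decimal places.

sum of item variances = 0.741 + 2.005 + 0.721 + 0.667 + 0.578 + 0.555 = 5.267
Sum of the distinct covariances = 5.752
Var(T) = 5.267 + 2 × 5.752 = 16.771
α = (k/(k−1))·(1 − sum of item variances/Var(T)) = (6/5)·(1 − 5.267/16.771) = 0.82

Cronbach's alpha = 0.82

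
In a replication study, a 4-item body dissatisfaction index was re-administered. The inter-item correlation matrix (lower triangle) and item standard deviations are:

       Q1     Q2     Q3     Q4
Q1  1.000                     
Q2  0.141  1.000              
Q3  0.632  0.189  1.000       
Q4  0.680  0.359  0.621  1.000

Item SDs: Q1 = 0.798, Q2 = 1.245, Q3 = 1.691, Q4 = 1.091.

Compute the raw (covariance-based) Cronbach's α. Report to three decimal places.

Σσ²ᵢ = 0.798² + 1.245² + 1.691² + 1.091² = 6.2366
Covariances σ_ij = r_ij · s_i · s_j:
  σ(Q1,Q2) = 0.141 × 0.798 × 1.245 = 0.1401
  σ(Q1,Q3) = 0.632 × 0.798 × 1.691 = 0.8528
  σ(Q1,Q4) = 0.680 × 0.798 × 1.091 = 0.5920
  σ(Q2,Q3) = 0.189 × 1.245 × 1.691 = 0.3979
  σ(Q2,Q4) = 0.359 × 1.245 × 1.091 = 0.4876
  σ(Q3,Q4) = 0.621 × 1.691 × 1.091 = 1.1457
σ²_T = Σσ²ᵢ + 2·Σσ_ij = 6.2366 + 2 × 3.6161 = 13.4688
α = (4/3)·(1 − 6.2366/13.4688) = 0.716

Cronbach's α = 0.716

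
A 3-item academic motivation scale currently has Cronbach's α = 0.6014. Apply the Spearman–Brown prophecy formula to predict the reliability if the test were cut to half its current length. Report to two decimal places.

Length factor m = 1/2
α' = m·α / (1 − (1−m)·α)
   = 1/2 × 0.6014 / (1 − (1 − 1/2) × 0.6014)
   = 0.3007 / 0.6993 = 0.43

predicted reliability = 0.43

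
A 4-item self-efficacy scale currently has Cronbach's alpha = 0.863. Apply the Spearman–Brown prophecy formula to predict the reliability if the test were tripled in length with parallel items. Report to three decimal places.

predicted reliability = 0.950

Length factor m = 3
α' = m·α / (1 + (m−1)·α)
   = 3 × 0.863 / (1 + (3 − 1) × 0.863)
   = 2.5890 / 2.7260 = 0.950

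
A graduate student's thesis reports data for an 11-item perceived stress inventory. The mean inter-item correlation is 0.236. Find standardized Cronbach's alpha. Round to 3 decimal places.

α = 0.773

Standardized α = k·r̄ / (1 + (k−1)·r̄) = 11 × 0.236 / (1 + 10 × 0.236)
  = 2.5960 / 3.3600 = 0.773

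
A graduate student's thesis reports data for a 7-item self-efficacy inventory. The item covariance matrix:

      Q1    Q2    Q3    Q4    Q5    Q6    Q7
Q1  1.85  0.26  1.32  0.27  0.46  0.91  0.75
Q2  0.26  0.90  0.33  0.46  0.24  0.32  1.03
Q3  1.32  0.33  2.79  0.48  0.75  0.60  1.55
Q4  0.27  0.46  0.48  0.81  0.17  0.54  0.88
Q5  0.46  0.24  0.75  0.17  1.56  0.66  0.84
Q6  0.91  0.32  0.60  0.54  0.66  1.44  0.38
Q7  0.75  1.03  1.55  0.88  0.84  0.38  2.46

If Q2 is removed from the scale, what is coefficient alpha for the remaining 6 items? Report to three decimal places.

α = 0.791

Remaining items: Q1, Q3, Q4, Q5, Q6, Q7 (k = 6).
ΣVar(i) = 1.85 + 2.79 + 0.81 + 1.56 + 1.44 + 2.46 = 10.91
total variance = 10.91 + 2 × 10.56 = 32.03
α (item deleted) = (6/5)·(1 − 10.91/32.03) = 0.791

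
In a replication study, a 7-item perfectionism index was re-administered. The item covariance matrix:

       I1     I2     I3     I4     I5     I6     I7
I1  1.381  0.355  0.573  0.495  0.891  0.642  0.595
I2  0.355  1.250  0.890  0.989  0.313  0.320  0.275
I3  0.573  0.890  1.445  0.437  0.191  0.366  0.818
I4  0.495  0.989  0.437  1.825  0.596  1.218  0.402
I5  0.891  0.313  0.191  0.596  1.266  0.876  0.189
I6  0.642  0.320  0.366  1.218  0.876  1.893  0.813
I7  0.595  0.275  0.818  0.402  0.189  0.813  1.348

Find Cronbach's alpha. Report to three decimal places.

α = 0.819

sum of item variances = 1.381 + 1.250 + 1.445 + 1.825 + 1.266 + 1.893 + 1.348 = 10.408
Sum of off-diagonal covariances = 12.244
Var(T) = 10.408 + 2 × 12.244 = 34.896
α = (k/(k−1))·(1 − sum of item variances/Var(T)) = (7/6)·(1 − 10.408/34.896) = 0.819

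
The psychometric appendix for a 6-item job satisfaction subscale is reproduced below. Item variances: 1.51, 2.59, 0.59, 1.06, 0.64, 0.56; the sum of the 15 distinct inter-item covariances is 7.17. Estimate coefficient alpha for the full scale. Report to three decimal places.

Σσ²ᵢ = 1.51 + 2.59 + 0.59 + 1.06 + 0.64 + 0.56 = 6.95
Sum of distinct covariances = 7.17
total variance = Σσ²ᵢ + 2·Σcov = 6.95 + 2 × 7.17 = 21.29
α = (6/5)·(1 − 6.95/21.29) = 0.808

coefficient alpha = 0.808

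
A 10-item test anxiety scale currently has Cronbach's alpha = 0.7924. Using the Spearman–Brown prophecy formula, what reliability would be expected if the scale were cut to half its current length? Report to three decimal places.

Length factor m = 1/2
α' = m·α / (1 − (1−m)·α)
   = 1/2 × 0.7924 / (1 − (1 − 1/2) × 0.7924)
   = 0.3962 / 0.6038 = 0.656

predicted reliability = 0.656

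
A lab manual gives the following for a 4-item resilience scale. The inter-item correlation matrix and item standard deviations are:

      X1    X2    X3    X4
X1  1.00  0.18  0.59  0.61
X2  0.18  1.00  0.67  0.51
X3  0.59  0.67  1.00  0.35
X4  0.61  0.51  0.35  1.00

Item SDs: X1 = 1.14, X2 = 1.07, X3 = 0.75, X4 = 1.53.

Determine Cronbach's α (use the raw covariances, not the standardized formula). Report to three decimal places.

Cronbach's α = 0.762

Σσ²ᵢ = 1.14² + 1.07² + 0.75² + 1.53² = 5.3479
Covariances σ_ij = r_ij · s_i · s_j:
  σ(X1,X2) = 0.18 × 1.14 × 1.07 = 0.2196
  σ(X1,X3) = 0.59 × 1.14 × 0.75 = 0.5044
  σ(X1,X4) = 0.61 × 1.14 × 1.53 = 1.0640
  σ(X2,X3) = 0.67 × 1.07 × 0.75 = 0.5377
  σ(X2,X4) = 0.51 × 1.07 × 1.53 = 0.8349
  σ(X3,X4) = 0.35 × 0.75 × 1.53 = 0.4016
σ²_T = Σσ²ᵢ + 2·Σσ_ij = 5.3479 + 2 × 3.5622 = 12.4723
α = (4/3)·(1 − 5.3479/12.4723) = 0.762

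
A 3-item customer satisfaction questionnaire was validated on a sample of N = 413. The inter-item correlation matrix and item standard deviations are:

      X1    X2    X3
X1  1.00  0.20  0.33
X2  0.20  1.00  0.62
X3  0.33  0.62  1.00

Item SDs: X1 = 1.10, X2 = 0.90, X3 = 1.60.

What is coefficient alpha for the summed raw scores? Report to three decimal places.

coefficient alpha = 0.633

Σσ²ᵢ = 1.10² + 0.90² + 1.60² = 4.5800
Covariances σ_ij = r_ij · s_i · s_j:
  σ(X1,X2) = 0.20 × 1.10 × 0.90 = 0.1980
  σ(X1,X3) = 0.33 × 1.10 × 1.60 = 0.5808
  σ(X2,X3) = 0.62 × 0.90 × 1.60 = 0.8928
σ²_T = Σσ²ᵢ + 2·Σσ_ij = 4.5800 + 2 × 1.6716 = 7.9232
α = (3/2)·(1 − 4.5800/7.9232) = 0.633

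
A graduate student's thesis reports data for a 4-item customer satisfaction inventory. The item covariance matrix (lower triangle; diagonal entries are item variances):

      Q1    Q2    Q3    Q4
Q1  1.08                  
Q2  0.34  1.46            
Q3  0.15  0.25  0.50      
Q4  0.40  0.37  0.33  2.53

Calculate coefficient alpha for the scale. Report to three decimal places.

α = 0.530

sum of item variances = 1.08 + 1.46 + 0.50 + 2.53 = 5.57
Σ_{i<j} σ_ij = 1.84
σ²_T = 5.57 + 2 × 1.84 = 9.25
α = (k/(k−1))·(1 − sum of item variances/σ²_T) = (4/3)·(1 − 5.57/9.25) = 0.530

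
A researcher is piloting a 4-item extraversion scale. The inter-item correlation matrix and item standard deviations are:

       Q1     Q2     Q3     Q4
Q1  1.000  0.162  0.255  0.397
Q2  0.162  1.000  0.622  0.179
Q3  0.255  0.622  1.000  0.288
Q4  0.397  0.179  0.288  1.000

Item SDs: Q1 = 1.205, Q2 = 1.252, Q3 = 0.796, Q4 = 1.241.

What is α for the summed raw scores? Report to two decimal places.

α = 0.62

Σσ²ᵢ = 1.205² + 1.252² + 0.796² + 1.241² = 5.1932
Covariances σ_ij = r_ij · s_i · s_j:
  σ(Q1,Q2) = 0.162 × 1.205 × 1.252 = 0.2444
  σ(Q1,Q3) = 0.255 × 1.205 × 0.796 = 0.2446
  σ(Q1,Q4) = 0.397 × 1.205 × 1.241 = 0.5937
  σ(Q2,Q3) = 0.622 × 1.252 × 0.796 = 0.6199
  σ(Q2,Q4) = 0.179 × 1.252 × 1.241 = 0.2781
  σ(Q3,Q4) = 0.288 × 0.796 × 1.241 = 0.2845
σ²_T = Σσ²ᵢ + 2·Σσ_ij = 5.1932 + 2 × 2.2652 = 9.7236
α = (4/3)·(1 − 5.1932/9.7236) = 0.62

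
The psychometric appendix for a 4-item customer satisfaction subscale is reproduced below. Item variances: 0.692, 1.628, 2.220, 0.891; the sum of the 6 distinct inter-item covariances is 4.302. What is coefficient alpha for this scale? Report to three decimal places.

α = 0.817

ΣVar(i) = 0.692 + 1.628 + 2.220 + 0.891 = 5.431
Sum of distinct covariances = 4.302
total variance = ΣVar(i) + 2·Σcov = 5.431 + 2 × 4.302 = 14.035
α = (4/3)·(1 − 5.431/14.035) = 0.817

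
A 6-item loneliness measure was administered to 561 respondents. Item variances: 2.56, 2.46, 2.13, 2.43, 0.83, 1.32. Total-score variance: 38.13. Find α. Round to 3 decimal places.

Σσᵢ² = 2.56 + 2.46 + 2.13 + 2.43 + 0.83 + 1.32 = 11.73
α = (k/(k−1))·(1 − Σσᵢ²/σ²_total) = (6/5)·(1 − 11.73/38.13) = 0.831

α = 0.831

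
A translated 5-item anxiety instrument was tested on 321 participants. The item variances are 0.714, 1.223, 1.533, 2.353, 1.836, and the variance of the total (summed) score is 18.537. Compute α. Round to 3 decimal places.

α = 0.734

sum of item variances = 0.714 + 1.223 + 1.533 + 2.353 + 1.836 = 7.659
α = (k/(k−1))·(1 − sum of item variances/σ²_T) = (5/4)·(1 − 7.659/18.537) = 0.734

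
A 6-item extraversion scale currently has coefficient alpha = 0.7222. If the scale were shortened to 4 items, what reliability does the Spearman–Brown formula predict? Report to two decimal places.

predicted reliability = 0.63

Length factor m = 4/6 = 0.6667
α' = m·α / (1 − (1−m)·α)
   = 4/6 × 0.7222 / (1 − (1 − 4/6) × 0.7222)
   = 0.4815 / 0.7593 = 0.63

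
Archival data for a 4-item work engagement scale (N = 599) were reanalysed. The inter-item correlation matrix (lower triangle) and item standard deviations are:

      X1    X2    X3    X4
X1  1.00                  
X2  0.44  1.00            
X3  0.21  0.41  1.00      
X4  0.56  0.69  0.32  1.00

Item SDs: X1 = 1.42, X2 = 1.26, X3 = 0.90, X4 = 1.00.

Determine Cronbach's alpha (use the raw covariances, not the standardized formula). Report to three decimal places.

Σσ²ᵢ = 1.42² + 1.26² + 0.90² + 1.00² = 5.4140
Covariances σ_ij = r_ij · s_i · s_j:
  σ(X1,X2) = 0.44 × 1.42 × 1.26 = 0.7872
  σ(X1,X3) = 0.21 × 1.42 × 0.90 = 0.2684
  σ(X1,X4) = 0.56 × 1.42 × 1.00 = 0.7952
  σ(X2,X3) = 0.41 × 1.26 × 0.90 = 0.4649
  σ(X2,X4) = 0.69 × 1.26 × 1.00 = 0.8694
  σ(X3,X4) = 0.32 × 0.90 × 1.00 = 0.2880
σ²_T = Σσ²ᵢ + 2·Σσ_ij = 5.4140 + 2 × 3.4731 = 12.3602
α = (4/3)·(1 − 5.4140/12.3602) = 0.749

Cronbach's alpha = 0.749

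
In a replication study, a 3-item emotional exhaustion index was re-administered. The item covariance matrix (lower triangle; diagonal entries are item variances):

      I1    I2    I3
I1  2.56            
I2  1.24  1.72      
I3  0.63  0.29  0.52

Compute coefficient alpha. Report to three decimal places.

ΣVar(i) = 2.56 + 1.72 + 0.52 = 4.80
Sum of off-diagonal covariances = 2.16
Var(T) = 4.80 + 2 × 2.16 = 9.12
α = (k/(k−1))·(1 − ΣVar(i)/Var(T)) = (3/2)·(1 − 4.80/9.12) = 0.711

coefficient alpha = 0.711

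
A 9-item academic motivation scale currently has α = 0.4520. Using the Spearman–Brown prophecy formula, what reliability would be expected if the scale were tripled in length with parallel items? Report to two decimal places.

predicted reliability = 0.71

Length factor m = 3
α' = m·α / (1 + (m−1)·α)
   = 3 × 0.4520 / (1 + (3 − 1) × 0.4520)
   = 1.3560 / 1.9040 = 0.71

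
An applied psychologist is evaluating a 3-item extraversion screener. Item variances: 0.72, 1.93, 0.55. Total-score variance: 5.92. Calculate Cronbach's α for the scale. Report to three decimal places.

Cronbach's α = 0.689

Σσᵢ² = 0.72 + 1.93 + 0.55 = 3.20
α = (k/(k−1))·(1 − Σσᵢ²/σ²_T) = (3/2)·(1 − 3.20/5.92) = 0.689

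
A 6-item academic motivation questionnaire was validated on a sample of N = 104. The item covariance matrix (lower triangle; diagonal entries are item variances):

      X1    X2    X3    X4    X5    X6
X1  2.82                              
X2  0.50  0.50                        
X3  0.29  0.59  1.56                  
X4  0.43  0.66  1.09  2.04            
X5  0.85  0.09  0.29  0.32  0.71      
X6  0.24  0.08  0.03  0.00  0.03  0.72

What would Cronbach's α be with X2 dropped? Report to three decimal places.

Remaining items: X1, X3, X4, X5, X6 (k = 5).
sum of item variances = 2.82 + 1.56 + 2.04 + 0.71 + 0.72 = 7.85
σ²_total = 7.85 + 2 × 3.57 = 14.99
α (item deleted) = (5/4)·(1 − 7.85/14.99) = 0.595

α = 0.595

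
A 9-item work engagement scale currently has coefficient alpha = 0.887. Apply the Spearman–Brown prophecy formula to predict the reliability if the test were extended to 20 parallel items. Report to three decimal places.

predicted reliability = 0.946

Length factor m = 20/9 = 2.2222
α' = m·α / (1 + (m−1)·α)
   = 20/9 × 0.887 / (1 + (20/9 − 1) × 0.887)
   = 1.9711 / 2.0841 = 0.946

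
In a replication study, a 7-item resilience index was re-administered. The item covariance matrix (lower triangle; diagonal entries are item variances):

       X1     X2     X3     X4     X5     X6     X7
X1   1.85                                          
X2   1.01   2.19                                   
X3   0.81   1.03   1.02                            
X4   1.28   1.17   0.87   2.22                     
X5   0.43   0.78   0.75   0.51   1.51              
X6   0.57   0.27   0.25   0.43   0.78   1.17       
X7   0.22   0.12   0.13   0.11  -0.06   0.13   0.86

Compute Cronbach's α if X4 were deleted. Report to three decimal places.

α = 0.752

Remaining items: X1, X2, X3, X5, X6, X7 (k = 6).
Σσᵢ² = 1.85 + 2.19 + 1.02 + 1.51 + 1.17 + 0.86 = 8.60
total variance = 8.60 + 2 × 7.22 = 23.04
α (item deleted) = (6/5)·(1 − 8.60/23.04) = 0.752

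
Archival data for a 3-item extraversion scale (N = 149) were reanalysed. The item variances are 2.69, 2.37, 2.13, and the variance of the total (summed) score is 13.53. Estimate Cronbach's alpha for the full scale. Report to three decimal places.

ΣVar(i) = 2.69 + 2.37 + 2.13 = 7.19
α = (k/(k−1))·(1 − ΣVar(i)/σ²_total) = (3/2)·(1 − 7.19/13.53) = 0.703

α = 0.703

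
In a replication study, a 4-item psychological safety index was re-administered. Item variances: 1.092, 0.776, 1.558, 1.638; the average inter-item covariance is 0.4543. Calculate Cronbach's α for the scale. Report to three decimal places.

Σσ²ᵢ = 1.092 + 0.776 + 1.558 + 1.638 = 5.064
Sum of the 6 distinct covariances = 6 × 0.4543 = 2.7258
total variance = Σσ²ᵢ + 2·Σcov = 5.064 + 2 × 2.7258 = 10.5156
α = (4/3)·(1 − 5.064/10.5156) = 0.691

Cronbach's α = 0.691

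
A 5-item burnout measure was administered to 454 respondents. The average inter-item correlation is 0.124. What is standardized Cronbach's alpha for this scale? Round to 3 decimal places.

Standardized α = k·r̄ / (1 + (k−1)·r̄) = 5 × 0.124 / (1 + 4 × 0.124)
  = 0.6200 / 1.4960 = 0.414

standardized Cronbach's alpha = 0.414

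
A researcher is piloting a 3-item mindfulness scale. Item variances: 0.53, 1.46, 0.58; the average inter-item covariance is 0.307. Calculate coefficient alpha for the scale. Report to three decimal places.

ΣVar(i) = 0.53 + 1.46 + 0.58 = 2.57
Sum of the 3 distinct covariances = 3 × 0.307 = 0.921
Var(T) = ΣVar(i) + 2·Σcov = 2.57 + 2 × 0.921 = 4.412
α = (3/2)·(1 − 2.57/4.412) = 0.626

coefficient alpha = 0.626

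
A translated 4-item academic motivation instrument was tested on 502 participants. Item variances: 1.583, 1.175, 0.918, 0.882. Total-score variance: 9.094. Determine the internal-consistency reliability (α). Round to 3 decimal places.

Σσ²ᵢ = 1.583 + 1.175 + 0.918 + 0.882 = 4.558
α = (k/(k−1))·(1 − Σσ²ᵢ/σ²_total) = (4/3)·(1 − 4.558/9.094) = 0.665

α = 0.665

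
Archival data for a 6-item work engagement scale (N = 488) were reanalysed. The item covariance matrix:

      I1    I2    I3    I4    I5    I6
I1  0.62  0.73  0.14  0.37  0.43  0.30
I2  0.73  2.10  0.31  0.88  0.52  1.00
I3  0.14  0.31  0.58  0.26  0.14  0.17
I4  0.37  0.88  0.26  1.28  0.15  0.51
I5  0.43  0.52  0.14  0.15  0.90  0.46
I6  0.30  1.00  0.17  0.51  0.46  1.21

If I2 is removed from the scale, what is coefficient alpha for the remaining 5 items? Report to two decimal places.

α = 0.70

Remaining items: I1, I3, I4, I5, I6 (k = 5).
sum of item variances = 0.62 + 0.58 + 1.28 + 0.90 + 1.21 = 4.59
σ²_T = 4.59 + 2 × 2.93 = 10.45
α (item deleted) = (5/4)·(1 − 4.59/10.45) = 0.70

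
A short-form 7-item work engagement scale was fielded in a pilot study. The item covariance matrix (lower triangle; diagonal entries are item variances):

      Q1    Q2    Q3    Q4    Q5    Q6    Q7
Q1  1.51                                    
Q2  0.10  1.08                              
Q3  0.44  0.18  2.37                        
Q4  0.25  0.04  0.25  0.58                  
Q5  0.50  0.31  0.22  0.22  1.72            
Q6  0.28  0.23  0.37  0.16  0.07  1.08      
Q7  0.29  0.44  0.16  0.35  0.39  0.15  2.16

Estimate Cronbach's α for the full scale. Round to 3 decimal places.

Cronbach's α = 0.592

sum of item variances = 1.51 + 1.08 + 2.37 + 0.58 + 1.72 + 1.08 + 2.16 = 10.50
Σ_{i<j} σ_ij = 5.40
σ²_T = 10.50 + 2 × 5.40 = 21.30
α = (k/(k−1))·(1 − sum of item variances/σ²_T) = (7/6)·(1 − 10.50/21.30) = 0.592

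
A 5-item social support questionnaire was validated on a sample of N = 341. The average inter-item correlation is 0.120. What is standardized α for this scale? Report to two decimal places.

Standardized α = k·r̄ / (1 + (k−1)·r̄) = 5 × 0.120 / (1 + 4 × 0.120)
  = 0.6000 / 1.4800 = 0.41

α = 0.41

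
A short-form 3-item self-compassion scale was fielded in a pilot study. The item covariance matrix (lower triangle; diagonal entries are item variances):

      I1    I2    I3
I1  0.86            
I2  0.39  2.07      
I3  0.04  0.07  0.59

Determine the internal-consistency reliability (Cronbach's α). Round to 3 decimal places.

α = 0.332

Σσ²ᵢ = 0.86 + 2.07 + 0.59 = 3.52
Sum of the distinct covariances = 0.50
σ²_total = 3.52 + 2 × 0.50 = 4.52
α = (k/(k−1))·(1 − Σσ²ᵢ/σ²_total) = (3/2)·(1 − 3.52/4.52) = 0.332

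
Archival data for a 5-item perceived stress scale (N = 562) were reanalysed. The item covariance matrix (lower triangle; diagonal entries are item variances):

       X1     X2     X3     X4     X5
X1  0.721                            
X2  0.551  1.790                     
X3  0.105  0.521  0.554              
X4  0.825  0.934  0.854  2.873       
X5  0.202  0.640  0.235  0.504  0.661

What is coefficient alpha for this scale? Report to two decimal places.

sum of item variances = 0.721 + 1.790 + 0.554 + 2.873 + 0.661 = 6.599
Sum of the distinct covariances = 5.371
total variance = 6.599 + 2 × 5.371 = 17.341
α = (k/(k−1))·(1 − sum of item variances/total variance) = (5/4)·(1 − 6.599/17.341) = 0.77

α = 0.77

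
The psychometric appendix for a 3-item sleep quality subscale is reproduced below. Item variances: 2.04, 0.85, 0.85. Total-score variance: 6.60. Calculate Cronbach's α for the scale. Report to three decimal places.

ΣVar(i) = 2.04 + 0.85 + 0.85 = 3.74
α = (k/(k−1))·(1 − ΣVar(i)/Var(T)) = (3/2)·(1 − 3.74/6.60) = 0.650

α = 0.650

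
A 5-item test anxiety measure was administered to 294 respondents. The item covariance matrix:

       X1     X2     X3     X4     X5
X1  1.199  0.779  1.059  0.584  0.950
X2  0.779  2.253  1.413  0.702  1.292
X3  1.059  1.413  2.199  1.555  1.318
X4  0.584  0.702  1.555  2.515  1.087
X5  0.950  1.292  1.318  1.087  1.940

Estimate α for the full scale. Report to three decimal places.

α = 0.850

Σσ²ᵢ = 1.199 + 2.253 + 2.199 + 2.515 + 1.940 = 10.106
Sum of off-diagonal covariances = 10.739
Var(T) = 10.106 + 2 × 10.739 = 31.584
α = (k/(k−1))·(1 − Σσ²ᵢ/Var(T)) = (5/4)·(1 − 10.106/31.584) = 0.850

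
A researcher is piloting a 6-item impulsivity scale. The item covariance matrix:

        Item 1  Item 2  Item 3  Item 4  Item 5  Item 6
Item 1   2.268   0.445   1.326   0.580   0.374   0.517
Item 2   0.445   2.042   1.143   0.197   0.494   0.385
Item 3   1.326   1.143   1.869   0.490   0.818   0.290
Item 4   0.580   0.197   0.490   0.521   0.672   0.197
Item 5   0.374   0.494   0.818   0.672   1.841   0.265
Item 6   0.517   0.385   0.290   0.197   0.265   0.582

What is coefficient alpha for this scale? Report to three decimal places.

coefficient alpha = 0.771

sum of item variances = 2.268 + 2.042 + 1.869 + 0.521 + 1.841 + 0.582 = 9.123
Sum of off-diagonal covariances = 8.193
σ²_T = 9.123 + 2 × 8.193 = 25.509
α = (k/(k−1))·(1 − sum of item variances/σ²_T) = (6/5)·(1 − 9.123/25.509) = 0.771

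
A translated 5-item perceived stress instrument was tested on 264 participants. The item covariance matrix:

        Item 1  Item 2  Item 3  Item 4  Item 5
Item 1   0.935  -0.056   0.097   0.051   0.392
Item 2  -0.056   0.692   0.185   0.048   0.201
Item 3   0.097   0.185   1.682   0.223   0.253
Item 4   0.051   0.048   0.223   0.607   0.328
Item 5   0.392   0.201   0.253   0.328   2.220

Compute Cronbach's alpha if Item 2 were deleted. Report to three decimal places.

α = 0.441

Remaining items: Item 1, Item 3, Item 4, Item 5 (k = 4).
sum of item variances = 0.935 + 1.682 + 0.607 + 2.220 = 5.444
σ²_total = 5.444 + 2 × 1.344 = 8.132
α (item deleted) = (4/3)·(1 − 5.444/8.132) = 0.441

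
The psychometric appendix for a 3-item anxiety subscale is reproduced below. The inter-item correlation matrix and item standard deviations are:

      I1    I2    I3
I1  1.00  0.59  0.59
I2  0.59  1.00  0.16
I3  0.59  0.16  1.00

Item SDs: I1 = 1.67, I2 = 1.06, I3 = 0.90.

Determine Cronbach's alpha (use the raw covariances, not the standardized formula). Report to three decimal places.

Σσ²ᵢ = 1.67² + 1.06² + 0.90² = 4.7225
Covariances σ_ij = r_ij · s_i · s_j:
  σ(I1,I2) = 0.59 × 1.67 × 1.06 = 1.0444
  σ(I1,I3) = 0.59 × 1.67 × 0.90 = 0.8868
  σ(I2,I3) = 0.16 × 1.06 × 0.90 = 0.1526
σ²_T = Σσ²ᵢ + 2·Σσ_ij = 4.7225 + 2 × 2.0838 = 8.8901
α = (3/2)·(1 − 4.7225/8.8901) = 0.703

Cronbach's alpha = 0.703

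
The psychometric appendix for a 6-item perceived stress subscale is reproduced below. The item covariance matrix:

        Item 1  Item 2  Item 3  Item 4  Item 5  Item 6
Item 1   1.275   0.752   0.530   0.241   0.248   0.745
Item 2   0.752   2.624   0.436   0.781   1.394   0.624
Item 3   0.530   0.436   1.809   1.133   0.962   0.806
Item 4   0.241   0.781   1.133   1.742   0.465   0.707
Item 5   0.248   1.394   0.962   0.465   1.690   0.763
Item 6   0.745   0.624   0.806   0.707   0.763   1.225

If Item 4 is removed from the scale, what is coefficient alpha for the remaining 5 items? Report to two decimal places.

coefficient alpha = 0.78

Remaining items: Item 1, Item 2, Item 3, Item 5, Item 6 (k = 5).
ΣVar(i) = 1.275 + 2.624 + 1.809 + 1.690 + 1.225 = 8.623
σ²_T = 8.623 + 2 × 7.260 = 23.143
α (item deleted) = (5/4)·(1 − 8.623/23.143) = 0.78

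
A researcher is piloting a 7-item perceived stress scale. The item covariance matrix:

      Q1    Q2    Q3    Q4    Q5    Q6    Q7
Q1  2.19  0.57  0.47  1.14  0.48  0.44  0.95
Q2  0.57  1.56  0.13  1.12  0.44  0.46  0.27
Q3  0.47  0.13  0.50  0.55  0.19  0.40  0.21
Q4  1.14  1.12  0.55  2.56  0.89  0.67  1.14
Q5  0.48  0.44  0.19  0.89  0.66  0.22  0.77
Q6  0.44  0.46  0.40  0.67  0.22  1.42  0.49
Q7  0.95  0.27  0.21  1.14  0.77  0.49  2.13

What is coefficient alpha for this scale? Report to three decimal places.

α = 0.800

sum of item variances = 2.19 + 1.56 + 0.50 + 2.56 + 0.66 + 1.42 + 2.13 = 11.02
Sum of off-diagonal covariances = 12.00
σ²_total = 11.02 + 2 × 12.00 = 35.02
α = (k/(k−1))·(1 − sum of item variances/σ²_total) = (7/6)·(1 − 11.02/35.02) = 0.800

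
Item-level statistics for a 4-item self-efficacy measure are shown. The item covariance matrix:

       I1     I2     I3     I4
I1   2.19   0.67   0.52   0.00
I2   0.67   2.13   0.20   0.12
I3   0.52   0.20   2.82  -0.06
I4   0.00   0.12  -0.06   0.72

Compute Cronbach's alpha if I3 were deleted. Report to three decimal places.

Cronbach's alpha = 0.358

Remaining items: I1, I2, I4 (k = 3).
Σσᵢ² = 2.19 + 2.13 + 0.72 = 5.04
Var(T) = 5.04 + 2 × 0.79 = 6.62
α (item deleted) = (3/2)·(1 − 5.04/6.62) = 0.358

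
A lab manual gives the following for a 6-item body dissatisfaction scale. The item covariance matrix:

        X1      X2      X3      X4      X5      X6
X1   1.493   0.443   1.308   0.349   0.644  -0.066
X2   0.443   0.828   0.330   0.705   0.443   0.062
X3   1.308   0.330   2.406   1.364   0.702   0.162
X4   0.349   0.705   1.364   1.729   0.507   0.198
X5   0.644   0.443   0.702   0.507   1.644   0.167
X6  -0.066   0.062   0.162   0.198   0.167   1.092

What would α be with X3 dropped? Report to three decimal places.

Remaining items: X1, X2, X4, X5, X6 (k = 5).
ΣVar(i) = 1.493 + 0.828 + 1.729 + 1.644 + 1.092 = 6.786
σ²_T = 6.786 + 2 × 3.452 = 13.690
α (item deleted) = (5/4)·(1 − 6.786/13.690) = 0.630

α = 0.630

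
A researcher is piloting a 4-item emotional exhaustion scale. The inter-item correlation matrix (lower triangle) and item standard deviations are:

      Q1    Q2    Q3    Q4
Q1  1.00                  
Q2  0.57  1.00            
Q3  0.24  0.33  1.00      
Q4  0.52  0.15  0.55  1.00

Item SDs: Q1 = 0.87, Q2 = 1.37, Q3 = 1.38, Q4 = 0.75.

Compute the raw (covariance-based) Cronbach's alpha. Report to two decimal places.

Σσ²ᵢ = 0.87² + 1.37² + 1.38² + 0.75² = 5.1007
Covariances σ_ij = r_ij · s_i · s_j:
  σ(Q1,Q2) = 0.57 × 0.87 × 1.37 = 0.6794
  σ(Q1,Q3) = 0.24 × 0.87 × 1.38 = 0.2881
  σ(Q1,Q4) = 0.52 × 0.87 × 0.75 = 0.3393
  σ(Q2,Q3) = 0.33 × 1.37 × 1.38 = 0.6239
  σ(Q2,Q4) = 0.15 × 1.37 × 0.75 = 0.1541
  σ(Q3,Q4) = 0.55 × 1.38 × 0.75 = 0.5693
σ²_T = Σσ²ᵢ + 2·Σσ_ij = 5.1007 + 2 × 2.6541 = 10.4089
α = (4/3)·(1 − 5.1007/10.4089) = 0.68

α = 0.68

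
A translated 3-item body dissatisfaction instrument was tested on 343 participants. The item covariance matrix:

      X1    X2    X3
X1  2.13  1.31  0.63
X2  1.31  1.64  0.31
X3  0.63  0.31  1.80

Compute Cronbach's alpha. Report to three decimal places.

α = 0.670

Σσᵢ² = 2.13 + 1.64 + 1.80 = 5.57
Sum of the distinct covariances = 2.25
total variance = 5.57 + 2 × 2.25 = 10.07
α = (k/(k−1))·(1 − Σσᵢ²/total variance) = (3/2)·(1 − 5.57/10.07) = 0.670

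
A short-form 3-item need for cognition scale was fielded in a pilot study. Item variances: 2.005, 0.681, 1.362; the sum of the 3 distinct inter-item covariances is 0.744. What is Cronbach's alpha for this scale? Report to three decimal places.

Cronbach's alpha = 0.403

sum of item variances = 2.005 + 0.681 + 1.362 = 4.048
Sum of distinct covariances = 0.744
total variance = sum of item variances + 2·Σcov = 4.048 + 2 × 0.744 = 5.536
α = (3/2)·(1 − 4.048/5.536) = 0.403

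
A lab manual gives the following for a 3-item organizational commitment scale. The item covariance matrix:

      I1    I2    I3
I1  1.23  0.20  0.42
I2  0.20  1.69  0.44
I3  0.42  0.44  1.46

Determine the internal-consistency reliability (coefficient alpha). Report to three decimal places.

ΣVar(i) = 1.23 + 1.69 + 1.46 = 4.38
Sum of the distinct covariances = 1.06
σ²_total = 4.38 + 2 × 1.06 = 6.50
α = (k/(k−1))·(1 − ΣVar(i)/σ²_total) = (3/2)·(1 − 4.38/6.50) = 0.489

α = 0.489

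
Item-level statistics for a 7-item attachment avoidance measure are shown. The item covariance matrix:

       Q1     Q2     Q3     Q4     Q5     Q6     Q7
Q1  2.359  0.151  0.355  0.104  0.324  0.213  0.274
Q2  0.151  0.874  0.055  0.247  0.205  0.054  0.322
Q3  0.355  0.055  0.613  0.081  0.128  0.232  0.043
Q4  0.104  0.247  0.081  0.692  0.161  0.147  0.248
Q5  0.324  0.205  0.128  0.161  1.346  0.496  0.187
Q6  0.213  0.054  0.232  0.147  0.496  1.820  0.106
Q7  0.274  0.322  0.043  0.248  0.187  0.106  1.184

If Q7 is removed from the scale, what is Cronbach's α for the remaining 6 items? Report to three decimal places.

Remaining items: Q1, Q2, Q3, Q4, Q5, Q6 (k = 6).
Σσ²ᵢ = 2.359 + 0.874 + 0.613 + 0.692 + 1.346 + 1.820 = 7.704
σ²_total = 7.704 + 2 × 2.953 = 13.610
α (item deleted) = (6/5)·(1 − 7.704/13.610) = 0.521

α = 0.521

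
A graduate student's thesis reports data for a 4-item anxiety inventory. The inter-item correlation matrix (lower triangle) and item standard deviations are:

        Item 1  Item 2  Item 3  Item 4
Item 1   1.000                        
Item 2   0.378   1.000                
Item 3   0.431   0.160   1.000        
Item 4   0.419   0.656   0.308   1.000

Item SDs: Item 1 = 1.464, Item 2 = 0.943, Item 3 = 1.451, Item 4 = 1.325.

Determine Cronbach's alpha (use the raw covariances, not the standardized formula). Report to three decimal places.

Σσ²ᵢ = 1.464² + 0.943² + 1.451² + 1.325² = 6.8936
Covariances σ_ij = r_ij · s_i · s_j:
  σ(Item 1,Item 2) = 0.378 × 1.464 × 0.943 = 0.5218
  σ(Item 1,Item 3) = 0.431 × 1.464 × 1.451 = 0.9156
  σ(Item 1,Item 4) = 0.419 × 1.464 × 1.325 = 0.8128
  σ(Item 2,Item 3) = 0.160 × 0.943 × 1.451 = 0.2189
  σ(Item 2,Item 4) = 0.656 × 0.943 × 1.325 = 0.8197
  σ(Item 3,Item 4) = 0.308 × 1.451 × 1.325 = 0.5922
σ²_T = Σσ²ᵢ + 2·Σσ_ij = 6.8936 + 2 × 3.8810 = 14.6556
α = (4/3)·(1 − 6.8936/14.6556) = 0.706

Cronbach's alpha = 0.706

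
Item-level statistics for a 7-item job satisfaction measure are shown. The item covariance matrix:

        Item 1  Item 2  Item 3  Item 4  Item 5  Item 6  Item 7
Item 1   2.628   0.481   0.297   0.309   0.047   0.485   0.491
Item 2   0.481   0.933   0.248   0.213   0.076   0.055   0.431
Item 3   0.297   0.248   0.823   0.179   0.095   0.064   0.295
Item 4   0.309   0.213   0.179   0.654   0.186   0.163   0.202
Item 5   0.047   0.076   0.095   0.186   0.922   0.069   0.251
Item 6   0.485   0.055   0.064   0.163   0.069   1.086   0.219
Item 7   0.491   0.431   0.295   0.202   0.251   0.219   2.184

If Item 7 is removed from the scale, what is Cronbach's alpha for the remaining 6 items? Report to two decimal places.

α = 0.55

Remaining items: Item 1, Item 2, Item 3, Item 4, Item 5, Item 6 (k = 6).
sum of item variances = 2.628 + 0.933 + 0.823 + 0.654 + 0.922 + 1.086 = 7.046
σ²_total = 7.046 + 2 × 2.967 = 12.980
α (item deleted) = (6/5)·(1 − 7.046/12.980) = 0.55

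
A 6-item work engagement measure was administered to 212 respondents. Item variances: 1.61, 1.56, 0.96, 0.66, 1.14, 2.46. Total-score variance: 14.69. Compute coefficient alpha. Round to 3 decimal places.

α = 0.515

sum of item variances = 1.61 + 1.56 + 0.96 + 0.66 + 1.14 + 2.46 = 8.39
α = (k/(k−1))·(1 − sum of item variances/Var(T)) = (6/5)·(1 − 8.39/14.69) = 0.515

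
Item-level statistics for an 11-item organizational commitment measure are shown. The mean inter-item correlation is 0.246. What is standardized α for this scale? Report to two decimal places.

Standardized α = k·r̄ / (1 + (k−1)·r̄) = 11 × 0.246 / (1 + 10 × 0.246)
  = 2.7060 / 3.4600 = 0.78

α = 0.78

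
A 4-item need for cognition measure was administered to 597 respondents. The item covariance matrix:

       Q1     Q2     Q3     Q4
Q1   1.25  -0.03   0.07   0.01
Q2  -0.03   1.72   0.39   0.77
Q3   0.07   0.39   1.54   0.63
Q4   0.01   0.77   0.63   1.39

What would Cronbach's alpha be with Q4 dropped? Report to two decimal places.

Cronbach's alpha = 0.24

Remaining items: Q1, Q2, Q3 (k = 3).
sum of item variances = 1.25 + 1.72 + 1.54 = 4.51
σ²_T = 4.51 + 2 × 0.43 = 5.37
α (item deleted) = (3/2)·(1 − 4.51/5.37) = 0.24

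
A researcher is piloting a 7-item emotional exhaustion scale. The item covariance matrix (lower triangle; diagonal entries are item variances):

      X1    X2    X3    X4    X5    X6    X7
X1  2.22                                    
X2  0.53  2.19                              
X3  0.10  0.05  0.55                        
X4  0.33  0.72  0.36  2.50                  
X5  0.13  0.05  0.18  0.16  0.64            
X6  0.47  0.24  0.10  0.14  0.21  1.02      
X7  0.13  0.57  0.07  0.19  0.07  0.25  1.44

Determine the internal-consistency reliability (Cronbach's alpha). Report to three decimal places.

Cronbach's alpha = 0.570

Σσᵢ² = 2.22 + 2.19 + 0.55 + 2.50 + 0.64 + 1.02 + 1.44 = 10.56
Sum of off-diagonal covariances = 5.05
Var(T) = 10.56 + 2 × 5.05 = 20.66
α = (k/(k−1))·(1 − Σσᵢ²/Var(T)) = (7/6)·(1 − 10.56/20.66) = 0.570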